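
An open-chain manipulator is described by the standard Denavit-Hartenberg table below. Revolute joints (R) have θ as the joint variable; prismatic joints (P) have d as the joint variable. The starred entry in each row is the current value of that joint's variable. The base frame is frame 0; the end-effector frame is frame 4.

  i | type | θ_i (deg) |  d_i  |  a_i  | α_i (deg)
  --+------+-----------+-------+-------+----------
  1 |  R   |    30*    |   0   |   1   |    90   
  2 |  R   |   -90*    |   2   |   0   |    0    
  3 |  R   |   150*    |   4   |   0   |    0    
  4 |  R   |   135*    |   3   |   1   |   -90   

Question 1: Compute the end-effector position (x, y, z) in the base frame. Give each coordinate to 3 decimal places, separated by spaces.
after link 1: o_1 = (0.8660, 0.5000, 0.0000)
after link 2: o_2 = (1.8660, -1.2321, 0.0000)
after link 3: o_3 = (3.8660, -4.6962, 0.0000)
after link 4: o_4 = (4.5295, -7.7772, -0.2588)

4.530 -7.777 -0.259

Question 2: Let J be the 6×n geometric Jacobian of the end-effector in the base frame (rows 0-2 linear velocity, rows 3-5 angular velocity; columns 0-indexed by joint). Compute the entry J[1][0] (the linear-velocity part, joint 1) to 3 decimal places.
4.530

axis z_0 = ẑ; lever o_n−o_0 = (4.5295,-7.7772,-0.2588)
cross product → J_v[:, 0] = (7.7772,4.5295,-0.0000)
J_ω[:, 0] = z_0
entry J[1][0] = 4.5295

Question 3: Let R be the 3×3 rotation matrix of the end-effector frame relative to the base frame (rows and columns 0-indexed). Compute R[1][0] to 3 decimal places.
-0.483

End-effector x-axis (col 0 of R) = (-0.8365,-0.4830,-0.2588)
R[1][0] = -0.4830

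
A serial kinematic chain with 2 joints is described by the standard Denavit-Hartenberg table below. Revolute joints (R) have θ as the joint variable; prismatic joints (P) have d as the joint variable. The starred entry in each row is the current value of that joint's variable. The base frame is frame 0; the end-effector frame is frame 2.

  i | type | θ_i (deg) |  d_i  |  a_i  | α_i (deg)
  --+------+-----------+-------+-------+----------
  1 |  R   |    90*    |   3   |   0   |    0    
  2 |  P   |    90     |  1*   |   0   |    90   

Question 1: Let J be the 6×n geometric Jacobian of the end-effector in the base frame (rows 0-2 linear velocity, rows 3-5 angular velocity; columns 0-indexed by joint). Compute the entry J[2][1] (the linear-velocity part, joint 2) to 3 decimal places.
1.000

prismatic axis z_1 = (0.0000,0.0000,1.0000)
J_v[:, 1] = z_1; J_ω[:, 1] = (0,0,0)
entry J[2][1] = 1.0000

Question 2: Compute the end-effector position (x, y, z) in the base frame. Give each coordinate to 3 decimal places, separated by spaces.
after link 1: o_1 = (0.0000, 0.0000, 3.0000)
after link 2: o_2 = (0.0000, 0.0000, 4.0000)

0.000 0.000 4.000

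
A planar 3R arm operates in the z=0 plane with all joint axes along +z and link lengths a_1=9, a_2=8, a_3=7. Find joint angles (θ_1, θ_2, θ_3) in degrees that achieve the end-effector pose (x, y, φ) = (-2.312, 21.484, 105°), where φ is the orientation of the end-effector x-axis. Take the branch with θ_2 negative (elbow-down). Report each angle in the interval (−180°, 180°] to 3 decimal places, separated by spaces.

wrist centre = target − a_3·(cos φ, sin φ) = (-0.5003, 14.7225)
cos θ_2 = (217.0028−9²−8²)/(2·9·8) = 0.5000; θ_2 = -59.9987° (elbow-down)
β = atan2(14.7225,-0.5003) = 91.9461°; ψ = atan2(-6.9281,13.0002) = -28.0543°
θ_1 = β − ψ = 120.0004°
θ_3 = φ − θ_1 − θ_2 = 44.9983° (wrapped to (-180°,180°])

120.000 -59.999 44.998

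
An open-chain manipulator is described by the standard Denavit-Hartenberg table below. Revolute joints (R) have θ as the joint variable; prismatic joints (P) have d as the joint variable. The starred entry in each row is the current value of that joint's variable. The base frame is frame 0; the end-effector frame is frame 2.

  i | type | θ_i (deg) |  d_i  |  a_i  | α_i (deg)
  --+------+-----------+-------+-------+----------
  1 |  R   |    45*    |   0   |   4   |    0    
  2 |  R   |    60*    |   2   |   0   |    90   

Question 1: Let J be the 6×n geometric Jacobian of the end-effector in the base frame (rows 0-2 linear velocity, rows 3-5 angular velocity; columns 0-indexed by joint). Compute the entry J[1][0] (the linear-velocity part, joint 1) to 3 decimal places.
axis z_0 = ẑ; lever o_n−o_0 = (2.8284,2.8284,2.0000)
cross product → J_v[:, 0] = (-2.8284,2.8284,0.0000)
J_ω[:, 0] = z_0
entry J[1][0] = 2.8284

2.828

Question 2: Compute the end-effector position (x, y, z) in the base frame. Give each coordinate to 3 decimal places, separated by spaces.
after link 1: o_1 = (2.8284, 2.8284, 0.0000)
after link 2: o_2 = (2.8284, 2.8284, 2.0000)

2.828 2.828 2.000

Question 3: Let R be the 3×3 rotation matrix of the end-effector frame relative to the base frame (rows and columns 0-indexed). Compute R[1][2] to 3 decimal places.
0.259

End-effector z-axis (col 2 of R) = (0.9659,0.2588,0.0000)
R[1][2] = 0.2588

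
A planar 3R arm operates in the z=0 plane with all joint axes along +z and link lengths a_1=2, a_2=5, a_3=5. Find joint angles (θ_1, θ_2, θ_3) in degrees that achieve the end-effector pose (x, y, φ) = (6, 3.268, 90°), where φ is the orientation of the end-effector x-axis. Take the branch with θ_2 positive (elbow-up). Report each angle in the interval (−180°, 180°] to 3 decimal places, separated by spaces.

-60.000 60.001 89.999

wrist centre = target − a_3·(cos φ, sin φ) = (6.0000, -1.7320)
cos θ_2 = (38.9998−2²−5²)/(2·2·5) = 0.5000; θ_2 = 60.0006° (elbow-up)
β = atan2(-1.7320,6.0000) = -16.1017°; ψ = atan2(4.3302,4.5000) = 43.8983°
θ_1 = β − ψ = -60.0000°
θ_3 = φ − θ_1 − θ_2 = 89.9994° (wrapped to (-180°,180°])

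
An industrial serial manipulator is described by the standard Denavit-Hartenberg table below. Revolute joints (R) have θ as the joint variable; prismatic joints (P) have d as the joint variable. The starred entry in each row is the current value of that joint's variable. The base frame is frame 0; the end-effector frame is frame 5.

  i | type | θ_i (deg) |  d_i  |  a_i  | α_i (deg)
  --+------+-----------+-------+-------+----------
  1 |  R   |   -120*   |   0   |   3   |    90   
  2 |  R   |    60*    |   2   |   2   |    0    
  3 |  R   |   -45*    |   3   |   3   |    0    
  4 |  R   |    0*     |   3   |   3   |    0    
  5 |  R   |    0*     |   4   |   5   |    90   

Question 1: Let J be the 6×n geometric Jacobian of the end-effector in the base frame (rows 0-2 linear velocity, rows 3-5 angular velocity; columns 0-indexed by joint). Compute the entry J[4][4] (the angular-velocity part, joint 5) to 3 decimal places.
0.500

axis z_4 = (-0.8660,0.5000,0.0000); lever o_n−o_4 = (-5.8789,-2.1826,1.2941)
cross product → J_v[:, 4] = (0.6470,1.1207,4.8296)
J_ω[:, 4] = z_4
entry J[4][4] = 0.5000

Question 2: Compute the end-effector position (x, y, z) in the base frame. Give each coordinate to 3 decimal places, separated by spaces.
-17.705 -6.666 4.579

after link 1: o_1 = (-1.5000, -2.5981, 0.0000)
after link 2: o_2 = (-3.7321, -2.4641, 1.7321)
after link 3: o_3 = (-7.7790, -3.4737, 2.5085)
after link 4: o_4 = (-11.8260, -4.4832, 3.2850)
after link 5: o_5 = (-17.7049, -6.6658, 4.5791)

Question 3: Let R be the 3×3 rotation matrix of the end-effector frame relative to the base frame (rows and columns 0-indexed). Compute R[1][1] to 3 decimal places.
0.500

End-effector y-axis (col 1 of R) = (-0.8660,0.5000,0.0000)
R[1][1] = 0.5000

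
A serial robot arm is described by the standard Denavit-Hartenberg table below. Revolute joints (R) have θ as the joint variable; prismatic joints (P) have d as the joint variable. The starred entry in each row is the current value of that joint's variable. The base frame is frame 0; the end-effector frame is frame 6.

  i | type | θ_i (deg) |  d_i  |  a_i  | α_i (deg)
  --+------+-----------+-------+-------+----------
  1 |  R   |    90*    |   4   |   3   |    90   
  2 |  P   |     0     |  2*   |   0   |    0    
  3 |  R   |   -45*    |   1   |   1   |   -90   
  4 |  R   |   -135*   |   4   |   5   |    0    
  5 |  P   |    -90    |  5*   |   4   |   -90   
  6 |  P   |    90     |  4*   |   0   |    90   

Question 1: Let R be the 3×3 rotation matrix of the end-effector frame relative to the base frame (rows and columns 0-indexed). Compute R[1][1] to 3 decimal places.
End-effector y-axis (col 1 of R) = (0.7071,-0.5000,0.5000)
R[1][1] = -0.5000

-0.500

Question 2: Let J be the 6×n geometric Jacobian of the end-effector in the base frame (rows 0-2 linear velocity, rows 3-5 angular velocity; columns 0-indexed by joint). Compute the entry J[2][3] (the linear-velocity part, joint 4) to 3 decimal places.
-2.500

axis z_3 = (0.0000,0.7071,0.7071); lever o_n−o_3 = (3.5355,-0.1360,12.8640)
cross product → J_v[:, 3] = (9.1924,2.5000,-2.5000)
J_ω[:, 3] = z_3
entry J[2][3] = -2.5000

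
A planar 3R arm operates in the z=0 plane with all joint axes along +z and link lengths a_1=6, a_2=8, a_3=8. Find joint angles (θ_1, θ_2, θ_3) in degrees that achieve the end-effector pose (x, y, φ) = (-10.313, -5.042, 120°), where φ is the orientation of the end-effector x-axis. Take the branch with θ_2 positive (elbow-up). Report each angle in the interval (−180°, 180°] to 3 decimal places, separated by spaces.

-134.998 29.998 -135.000

wrist centre = target − a_3·(cos φ, sin φ) = (-6.3130, -11.9702)
cos θ_2 = (183.1397−6²−8²)/(2·6·8) = 0.8660; θ_2 = 29.9985° (elbow-up)
β = atan2(-11.9702,-6.3130) = -117.8068°; ψ = atan2(3.9998,12.9283) = 17.1912°
θ_1 = β − ψ = -134.9981°
θ_3 = φ − θ_1 − θ_2 = -135.0004° (wrapped to (-180°,180°])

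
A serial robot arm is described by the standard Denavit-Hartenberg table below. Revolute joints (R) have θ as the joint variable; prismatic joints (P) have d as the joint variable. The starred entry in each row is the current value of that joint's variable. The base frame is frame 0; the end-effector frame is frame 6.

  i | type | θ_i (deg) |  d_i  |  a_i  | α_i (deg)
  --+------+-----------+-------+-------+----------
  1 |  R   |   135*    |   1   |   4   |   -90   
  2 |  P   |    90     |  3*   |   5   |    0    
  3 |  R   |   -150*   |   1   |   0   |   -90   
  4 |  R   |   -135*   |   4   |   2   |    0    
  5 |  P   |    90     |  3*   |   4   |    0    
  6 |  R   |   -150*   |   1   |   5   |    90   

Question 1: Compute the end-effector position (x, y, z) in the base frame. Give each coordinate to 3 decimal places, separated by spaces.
-11.433 1.607 -10.958

after link 1: o_1 = (-2.8284, 2.8284, 1.0000)
after link 2: o_2 = (-4.9497, 0.7071, -4.0000)
after link 3: o_3 = (-5.6569, 0.0000, -4.0000)
after link 4: o_4 = (-8.6063, 0.9495, -7.2247)
after link 5: o_5 = (-13.4435, 1.7866, -6.2753)
after link 6: o_6 = (-11.4332, 1.6065, -10.9578)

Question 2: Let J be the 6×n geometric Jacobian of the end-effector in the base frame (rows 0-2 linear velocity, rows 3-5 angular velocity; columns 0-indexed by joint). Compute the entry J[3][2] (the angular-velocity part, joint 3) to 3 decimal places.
-0.707

axis z_2 = (-0.7071,-0.7071,0.0000); lever o_n−o_2 = (-6.4835,0.8994,-6.9578)
cross product → J_v[:, 2] = (4.9199,-4.9199,-5.2205)
J_ω[:, 2] = z_2
entry J[3][2] = -0.7071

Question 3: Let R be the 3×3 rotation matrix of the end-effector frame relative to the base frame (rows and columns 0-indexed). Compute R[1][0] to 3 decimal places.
-0.158

End-effector x-axis (col 0 of R) = (0.5245,-0.1585,-0.8365)
R[1][0] = -0.1585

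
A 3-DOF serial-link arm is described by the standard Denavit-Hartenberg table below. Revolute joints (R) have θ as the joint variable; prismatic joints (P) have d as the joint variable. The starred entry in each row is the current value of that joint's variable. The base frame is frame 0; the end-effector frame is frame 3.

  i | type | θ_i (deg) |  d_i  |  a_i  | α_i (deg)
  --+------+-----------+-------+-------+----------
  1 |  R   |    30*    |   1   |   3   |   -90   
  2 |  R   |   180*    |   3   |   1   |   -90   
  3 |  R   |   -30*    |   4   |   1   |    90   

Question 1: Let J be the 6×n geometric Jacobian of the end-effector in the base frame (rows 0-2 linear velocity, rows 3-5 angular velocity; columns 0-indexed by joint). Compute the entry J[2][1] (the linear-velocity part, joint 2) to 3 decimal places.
1.866

axis z_1 = (-0.5000,0.8660,0.0000); lever o_n−o_1 = (-3.3660,2.0981,4.0000)
cross product → J_v[:, 1] = (3.4641,2.0000,1.8660)
J_ω[:, 1] = z_1
entry J[2][1] = 1.8660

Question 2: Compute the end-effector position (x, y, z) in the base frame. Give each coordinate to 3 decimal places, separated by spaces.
after link 1: o_1 = (2.5981, 1.5000, 1.0000)
after link 2: o_2 = (0.2321, 3.5981, 1.0000)
after link 3: o_3 = (-0.7679, 3.5981, 5.0000)

-0.768 3.598 5.000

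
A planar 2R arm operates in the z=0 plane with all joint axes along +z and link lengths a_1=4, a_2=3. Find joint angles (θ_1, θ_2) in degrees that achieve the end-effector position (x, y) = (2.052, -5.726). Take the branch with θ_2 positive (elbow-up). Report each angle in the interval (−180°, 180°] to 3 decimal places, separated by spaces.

cos θ_2 = (36.9978−4²−3²)/(2·4·3) = 0.4999; θ_2 = 60.0061° (elbow-up)
β = atan2(-5.7260,2.0520) = -70.2841°; ψ = atan2(2.5982,5.4997) = 25.2875°
θ_1 = β − ψ = -95.5716°

-95.572 60.006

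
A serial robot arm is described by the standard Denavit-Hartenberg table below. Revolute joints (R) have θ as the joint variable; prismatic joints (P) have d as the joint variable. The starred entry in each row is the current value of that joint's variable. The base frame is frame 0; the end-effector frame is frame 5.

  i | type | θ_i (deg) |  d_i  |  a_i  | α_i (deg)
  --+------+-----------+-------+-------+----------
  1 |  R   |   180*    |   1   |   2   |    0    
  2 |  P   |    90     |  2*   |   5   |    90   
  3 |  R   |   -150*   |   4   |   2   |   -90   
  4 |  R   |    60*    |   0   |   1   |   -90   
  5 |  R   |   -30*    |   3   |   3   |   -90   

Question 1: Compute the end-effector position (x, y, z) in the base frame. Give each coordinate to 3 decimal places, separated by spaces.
-1.384 -4.710 1.100

after link 1: o_1 = (-2.0000, 0.0000, 1.0000)
after link 2: o_2 = (-2.0000, -5.0000, 3.0000)
after link 3: o_3 = (-6.0000, -3.2679, 2.0000)
after link 4: o_4 = (-5.1340, -2.8349, 1.7500)
after link 5: o_5 = (-1.3840, -4.7099, 1.1005)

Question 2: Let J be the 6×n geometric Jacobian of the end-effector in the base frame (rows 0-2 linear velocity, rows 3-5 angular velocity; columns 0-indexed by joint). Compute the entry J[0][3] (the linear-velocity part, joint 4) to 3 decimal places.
axis z_3 = (-0.0000,-0.5000,-0.8660); lever o_n−o_3 = (4.6160,-1.4420,-0.8995)
cross product → J_v[:, 3] = (-0.7990,-3.9976,2.3080)
J_ω[:, 3] = z_3
entry J[0][3] = -0.7990

-0.799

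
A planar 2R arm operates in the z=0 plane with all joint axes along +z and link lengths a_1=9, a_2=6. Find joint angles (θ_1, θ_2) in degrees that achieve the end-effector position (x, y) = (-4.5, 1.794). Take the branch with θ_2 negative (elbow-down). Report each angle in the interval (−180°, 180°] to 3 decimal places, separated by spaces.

cos θ_2 = (23.4684−9²−6²)/(2·9·6) = -0.8660; θ_2 = -150.0009° (elbow-down)
β = atan2(1.7940,-4.5000) = 158.2645°; ψ = atan2(-2.9999,3.8038) = -38.2616°
θ_1 = β − ψ = 196.5260°

-163.474 -150.001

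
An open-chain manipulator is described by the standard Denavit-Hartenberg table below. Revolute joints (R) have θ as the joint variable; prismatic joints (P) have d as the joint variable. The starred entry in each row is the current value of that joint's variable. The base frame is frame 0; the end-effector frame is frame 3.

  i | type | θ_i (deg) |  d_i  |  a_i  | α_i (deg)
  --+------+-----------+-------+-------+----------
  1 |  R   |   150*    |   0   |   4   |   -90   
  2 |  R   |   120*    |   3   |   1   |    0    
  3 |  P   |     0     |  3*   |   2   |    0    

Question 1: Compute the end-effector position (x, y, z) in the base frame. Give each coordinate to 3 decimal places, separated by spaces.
-5.165 -3.946 -2.598

after link 1: o_1 = (-3.4641, 2.0000, 0.0000)
after link 2: o_2 = (-4.5311, -0.8481, -0.8660)
after link 3: o_3 = (-5.1651, -3.9462, -2.5981)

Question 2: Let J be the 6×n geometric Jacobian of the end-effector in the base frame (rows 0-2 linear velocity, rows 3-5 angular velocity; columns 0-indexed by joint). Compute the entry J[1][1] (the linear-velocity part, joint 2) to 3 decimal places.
-1.299

axis z_1 = (-0.5000,-0.8660,0.0000); lever o_n−o_1 = (-1.7010,-5.9462,-2.5981)
cross product → J_v[:, 1] = (2.2500,-1.2990,1.5000)
J_ω[:, 1] = z_1
entry J[1][1] = -1.2990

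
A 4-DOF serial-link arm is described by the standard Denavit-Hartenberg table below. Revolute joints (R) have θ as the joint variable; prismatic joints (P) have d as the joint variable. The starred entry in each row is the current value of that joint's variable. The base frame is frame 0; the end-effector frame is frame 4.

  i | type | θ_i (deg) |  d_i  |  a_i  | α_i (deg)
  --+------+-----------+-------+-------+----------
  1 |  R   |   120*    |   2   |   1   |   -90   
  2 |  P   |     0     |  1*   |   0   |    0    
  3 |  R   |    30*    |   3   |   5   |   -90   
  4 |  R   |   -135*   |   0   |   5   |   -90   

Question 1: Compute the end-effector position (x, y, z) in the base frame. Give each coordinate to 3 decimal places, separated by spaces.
-7.660 -1.803 1.268

after link 1: o_1 = (-0.5000, 0.8660, 2.0000)
after link 2: o_2 = (-1.3660, 0.3660, 2.0000)
after link 3: o_3 = (-6.1292, 2.6160, -0.5000)
after link 4: o_4 = (-7.6601, -1.8034, 1.2678)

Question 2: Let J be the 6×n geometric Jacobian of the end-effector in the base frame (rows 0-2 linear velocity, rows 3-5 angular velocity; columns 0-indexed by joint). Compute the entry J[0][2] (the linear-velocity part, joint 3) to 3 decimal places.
0.366

axis z_2 = (-0.8660,-0.5000,0.0000); lever o_n−o_2 = (-6.2941,-2.1694,-0.7322)
cross product → J_v[:, 2] = (0.3661,-0.6341,-1.2683)
J_ω[:, 2] = z_2
entry J[0][2] = 0.3661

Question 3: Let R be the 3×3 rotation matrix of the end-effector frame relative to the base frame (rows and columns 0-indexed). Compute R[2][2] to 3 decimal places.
-0.354

End-effector z-axis (col 2 of R) = (-0.9186,0.1768,-0.3536)
R[2][2] = -0.3536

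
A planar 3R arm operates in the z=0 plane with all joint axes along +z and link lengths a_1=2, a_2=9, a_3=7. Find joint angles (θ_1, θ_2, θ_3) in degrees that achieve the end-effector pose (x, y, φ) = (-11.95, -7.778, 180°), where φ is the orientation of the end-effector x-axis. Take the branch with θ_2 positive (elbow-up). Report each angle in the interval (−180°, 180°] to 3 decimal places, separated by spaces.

wrist centre = target − a_3·(cos φ, sin φ) = (-4.9500, -7.7780)
cos θ_2 = (84.9998−2²−9²)/(2·2·9) = -0.0000; θ_2 = 90.0003° (elbow-up)
β = atan2(-7.7780,-4.9500) = -122.4731°; ψ = atan2(9.0000,1.9999) = 77.4715°
θ_1 = β − ψ = -199.9446°
θ_3 = φ − θ_1 − θ_2 = -70.0557° (wrapped to (-180°,180°])

160.055 90.000 -70.056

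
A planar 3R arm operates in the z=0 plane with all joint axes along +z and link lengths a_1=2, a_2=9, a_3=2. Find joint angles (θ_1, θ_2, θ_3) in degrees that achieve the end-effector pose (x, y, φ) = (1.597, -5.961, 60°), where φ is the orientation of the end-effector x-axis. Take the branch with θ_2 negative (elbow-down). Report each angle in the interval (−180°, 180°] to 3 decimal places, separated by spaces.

wrist centre = target − a_3·(cos φ, sin φ) = (0.5970, -7.6931)
cos θ_2 = (59.5394−2²−9²)/(2·2·9) = -0.7072; θ_2 = -135.0106° (elbow-down)
β = atan2(-7.6931,0.5970) = -85.5626°; ψ = atan2(-6.3628,-4.3651) = -124.4518°
θ_1 = β − ψ = 38.8892°
θ_3 = φ − θ_1 − θ_2 = 156.1214° (wrapped to (-180°,180°])

38.889 -135.011 156.121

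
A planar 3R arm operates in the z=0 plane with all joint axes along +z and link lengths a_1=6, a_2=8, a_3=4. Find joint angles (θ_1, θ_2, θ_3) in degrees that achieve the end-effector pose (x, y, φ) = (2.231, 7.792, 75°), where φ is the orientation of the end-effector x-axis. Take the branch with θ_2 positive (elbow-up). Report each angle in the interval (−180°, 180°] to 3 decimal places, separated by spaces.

wrist centre = target − a_3·(cos φ, sin φ) = (1.1957, 3.9283)
cos θ_2 = (16.8613−6²−8²)/(2·6·8) = -0.8660; θ_2 = 150.0003° (elbow-up)
β = atan2(3.9283,1.1957) = 73.0704°; ψ = atan2(4.0000,-0.9282) = 103.0648°
θ_1 = β − ψ = -29.9944°
θ_3 = φ − θ_1 − θ_2 = -45.0060° (wrapped to (-180°,180°])

-29.994 150.000 -45.006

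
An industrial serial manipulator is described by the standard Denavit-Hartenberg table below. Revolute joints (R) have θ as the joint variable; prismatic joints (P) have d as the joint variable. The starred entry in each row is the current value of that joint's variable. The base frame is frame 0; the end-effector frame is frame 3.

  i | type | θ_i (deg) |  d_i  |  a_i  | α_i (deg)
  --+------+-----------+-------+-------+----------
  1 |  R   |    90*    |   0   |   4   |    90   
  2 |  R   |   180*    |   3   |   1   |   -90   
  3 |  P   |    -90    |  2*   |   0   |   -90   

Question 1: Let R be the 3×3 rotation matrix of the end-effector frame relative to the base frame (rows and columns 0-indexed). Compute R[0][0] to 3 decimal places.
1.000

End-effector x-axis (col 0 of R) = (1.0000,-0.0000,0.0000)
R[0][0] = 1.0000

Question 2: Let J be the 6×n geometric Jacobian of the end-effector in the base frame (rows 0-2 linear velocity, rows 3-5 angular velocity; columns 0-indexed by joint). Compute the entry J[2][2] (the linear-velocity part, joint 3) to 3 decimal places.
-1.000

prismatic axis z_2 = (0.0000,-0.0000,-1.0000)
J_v[:, 2] = z_2; J_ω[:, 2] = (0,0,0)
entry J[2][2] = -1.0000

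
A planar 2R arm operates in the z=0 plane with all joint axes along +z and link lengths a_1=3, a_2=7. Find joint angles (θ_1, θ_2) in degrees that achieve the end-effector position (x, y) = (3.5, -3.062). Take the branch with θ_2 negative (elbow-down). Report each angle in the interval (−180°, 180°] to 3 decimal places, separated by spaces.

90.006 -150.003

cos θ_2 = (21.6258−3²−7²)/(2·3·7) = -0.8661; θ_2 = -150.0030° (elbow-down)
β = atan2(-3.0620,3.5000) = -41.1813°; ψ = atan2(-3.4997,-3.0624) = -131.1872°
θ_1 = β − ψ = 90.0059°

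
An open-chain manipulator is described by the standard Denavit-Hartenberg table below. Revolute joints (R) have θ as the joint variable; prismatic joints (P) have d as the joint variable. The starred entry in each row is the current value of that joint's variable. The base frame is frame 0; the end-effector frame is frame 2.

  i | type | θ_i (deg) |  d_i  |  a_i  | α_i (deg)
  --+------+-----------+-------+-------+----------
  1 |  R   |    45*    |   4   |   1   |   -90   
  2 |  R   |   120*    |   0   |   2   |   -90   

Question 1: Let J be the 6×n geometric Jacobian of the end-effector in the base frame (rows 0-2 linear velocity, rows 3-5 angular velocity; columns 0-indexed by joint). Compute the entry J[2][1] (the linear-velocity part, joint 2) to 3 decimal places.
axis z_1 = (-0.7071,0.7071,0.0000); lever o_n−o_1 = (-0.7071,-0.7071,-1.7321)
cross product → J_v[:, 1] = (-1.2247,-1.2247,1.0000)
J_ω[:, 1] = z_1
entry J[2][1] = 1.0000

1.000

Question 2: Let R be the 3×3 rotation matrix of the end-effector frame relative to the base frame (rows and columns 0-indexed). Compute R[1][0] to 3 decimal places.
-0.354

End-effector x-axis (col 0 of R) = (-0.3536,-0.3536,-0.8660)
R[1][0] = -0.3536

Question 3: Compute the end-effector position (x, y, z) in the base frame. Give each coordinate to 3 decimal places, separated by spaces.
0.000 0.000 2.268

after link 1: o_1 = (0.7071, 0.7071, 4.0000)
after link 2: o_2 = (0.0000, 0.0000, 2.2679)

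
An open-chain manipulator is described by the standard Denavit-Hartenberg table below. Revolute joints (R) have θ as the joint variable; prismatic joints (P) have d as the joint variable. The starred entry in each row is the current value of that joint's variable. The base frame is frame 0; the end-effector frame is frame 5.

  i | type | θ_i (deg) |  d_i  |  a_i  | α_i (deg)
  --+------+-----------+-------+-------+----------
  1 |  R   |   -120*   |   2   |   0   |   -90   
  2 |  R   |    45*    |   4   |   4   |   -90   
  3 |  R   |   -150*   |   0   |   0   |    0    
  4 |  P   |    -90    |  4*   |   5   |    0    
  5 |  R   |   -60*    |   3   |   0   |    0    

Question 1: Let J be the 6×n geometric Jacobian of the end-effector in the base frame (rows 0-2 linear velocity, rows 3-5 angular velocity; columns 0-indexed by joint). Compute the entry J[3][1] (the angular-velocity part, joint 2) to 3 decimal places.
axis z_1 = (0.8660,-0.5000,0.0000); lever o_n−o_1 = (1.6586,3.5331,-6.0104)
cross product → J_v[:, 1] = (3.0052,5.2052,3.8891)
J_ω[:, 1] = z_1
entry J[3][1] = 0.8660

0.866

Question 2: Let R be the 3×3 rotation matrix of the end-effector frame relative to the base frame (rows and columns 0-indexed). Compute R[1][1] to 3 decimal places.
End-effector y-axis (col 1 of R) = (-0.1268,0.7803,0.6124)
R[1][1] = 0.7803

0.780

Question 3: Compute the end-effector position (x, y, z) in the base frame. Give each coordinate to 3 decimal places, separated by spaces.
after link 1: o_1 = (0.0000, 0.0000, 2.0000)
after link 2: o_2 = (2.0499, -4.4495, -0.8284)
after link 3: o_3 = (2.0499, -4.4495, -0.8284)
after link 4: o_4 = (0.5980, 1.6960, -1.8891)
after link 5: o_5 = (1.6586, 3.5331, -4.0104)

1.659 3.533 -4.010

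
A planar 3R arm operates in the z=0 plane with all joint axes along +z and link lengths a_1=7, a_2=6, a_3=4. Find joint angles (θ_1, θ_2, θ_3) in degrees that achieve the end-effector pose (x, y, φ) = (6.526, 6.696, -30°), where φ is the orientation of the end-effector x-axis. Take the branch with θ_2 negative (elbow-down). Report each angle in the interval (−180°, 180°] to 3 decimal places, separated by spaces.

111.205 -90.003 -51.202

wrist centre = target − a_3·(cos φ, sin φ) = (3.0619, 8.6960)
cos θ_2 = (84.9956−7²−6²)/(2·7·6) = -0.0001; θ_2 = -90.0030° (elbow-down)
β = atan2(8.6960,3.0619) = 70.6026°; ψ = atan2(-6.0000,6.9997) = -40.6026°
θ_1 = β − ψ = 111.2052°
θ_3 = φ − θ_1 − θ_2 = -51.2022° (wrapped to (-180°,180°])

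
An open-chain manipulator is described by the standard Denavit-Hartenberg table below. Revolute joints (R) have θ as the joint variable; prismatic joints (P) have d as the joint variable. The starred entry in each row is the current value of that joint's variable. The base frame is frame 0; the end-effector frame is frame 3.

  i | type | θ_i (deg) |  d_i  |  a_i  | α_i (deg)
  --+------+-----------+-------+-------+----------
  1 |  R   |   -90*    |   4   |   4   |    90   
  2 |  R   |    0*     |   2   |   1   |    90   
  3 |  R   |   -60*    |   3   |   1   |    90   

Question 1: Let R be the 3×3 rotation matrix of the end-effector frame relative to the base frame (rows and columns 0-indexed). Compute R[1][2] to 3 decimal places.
0.866

End-effector z-axis (col 2 of R) = (0.5000,0.8660,-0.0000)
R[1][2] = 0.8660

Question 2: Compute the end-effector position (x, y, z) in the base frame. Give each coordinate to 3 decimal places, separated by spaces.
-1.134 -5.500 1.000

after link 1: o_1 = (0.0000, -4.0000, 4.0000)
after link 2: o_2 = (-2.0000, -5.0000, 4.0000)
after link 3: o_3 = (-1.1340, -5.5000, 1.0000)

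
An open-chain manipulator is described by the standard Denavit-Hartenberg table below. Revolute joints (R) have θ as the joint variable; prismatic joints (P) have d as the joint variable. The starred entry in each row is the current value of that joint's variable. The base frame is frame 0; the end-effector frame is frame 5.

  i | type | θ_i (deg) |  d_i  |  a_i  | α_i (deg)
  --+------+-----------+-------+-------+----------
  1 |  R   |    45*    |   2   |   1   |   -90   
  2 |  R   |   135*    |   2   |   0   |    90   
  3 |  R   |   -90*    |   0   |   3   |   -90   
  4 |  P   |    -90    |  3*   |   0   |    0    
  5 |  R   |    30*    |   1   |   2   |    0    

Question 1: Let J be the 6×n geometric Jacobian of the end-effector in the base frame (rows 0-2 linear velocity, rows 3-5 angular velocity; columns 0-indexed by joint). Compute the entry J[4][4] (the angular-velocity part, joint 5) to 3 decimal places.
axis z_4 = (-0.5000,-0.5000,-0.7071); lever o_n−o_4 = (1.0731,-0.3411,-1.9319)
cross product → J_v[:, 4] = (0.7247,-1.7247,0.7071)
J_ω[:, 4] = z_4
entry J[4][4] = -0.5000

-0.500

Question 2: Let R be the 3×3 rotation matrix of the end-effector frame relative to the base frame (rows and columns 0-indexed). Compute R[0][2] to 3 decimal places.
End-effector z-axis (col 2 of R) = (-0.5000,-0.5000,-0.7071)
R[0][2] = -0.5000

-0.500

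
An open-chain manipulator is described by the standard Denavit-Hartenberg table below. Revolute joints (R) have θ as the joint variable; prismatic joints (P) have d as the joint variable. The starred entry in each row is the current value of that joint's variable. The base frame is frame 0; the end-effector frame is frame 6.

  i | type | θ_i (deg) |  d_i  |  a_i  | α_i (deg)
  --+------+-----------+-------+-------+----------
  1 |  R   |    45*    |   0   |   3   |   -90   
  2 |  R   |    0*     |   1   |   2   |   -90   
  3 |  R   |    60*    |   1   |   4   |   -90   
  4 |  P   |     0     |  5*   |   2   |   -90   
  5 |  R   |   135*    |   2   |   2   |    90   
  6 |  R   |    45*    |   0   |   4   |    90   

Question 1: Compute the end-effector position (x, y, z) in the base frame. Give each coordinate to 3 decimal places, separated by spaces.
4.916 2.042 3.828

after link 1: o_1 = (2.1213, 2.1213, 0.0000)
after link 2: o_2 = (2.8284, 4.2426, 0.0000)
after link 3: o_3 = (6.6921, 3.2074, -1.0000)
after link 4: o_4 = (7.3299, -2.1399, -1.0000)
after link 5: o_5 = (6.3299, -0.4079, 1.0000)
after link 6: o_6 = (4.9157, 2.0416, 3.8284)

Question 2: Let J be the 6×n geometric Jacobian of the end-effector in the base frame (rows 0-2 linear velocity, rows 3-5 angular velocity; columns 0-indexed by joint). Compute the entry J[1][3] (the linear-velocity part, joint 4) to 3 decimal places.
prismatic axis z_3 = (-0.2588,-0.9659,-0.0000)
J_v[:, 3] = z_3; J_ω[:, 3] = (0,0,0)
entry J[1][3] = -0.9659

-0.966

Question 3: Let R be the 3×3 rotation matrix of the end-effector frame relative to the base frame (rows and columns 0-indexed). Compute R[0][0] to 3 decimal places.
-0.354

End-effector x-axis (col 0 of R) = (-0.3536,0.6124,0.7071)
R[0][0] = -0.3536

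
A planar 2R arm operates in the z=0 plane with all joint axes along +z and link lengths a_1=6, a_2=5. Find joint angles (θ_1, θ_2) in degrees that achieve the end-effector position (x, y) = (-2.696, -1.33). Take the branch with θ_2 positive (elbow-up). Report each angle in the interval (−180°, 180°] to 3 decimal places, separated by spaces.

149.999 150.002

cos θ_2 = (9.0373−6²−5²)/(2·6·5) = -0.8660; θ_2 = 150.0022° (elbow-up)
β = atan2(-1.3300,-2.6960) = -153.7418°; ψ = atan2(2.4998,1.6698) = 56.2588°
θ_1 = β − ψ = -210.0006°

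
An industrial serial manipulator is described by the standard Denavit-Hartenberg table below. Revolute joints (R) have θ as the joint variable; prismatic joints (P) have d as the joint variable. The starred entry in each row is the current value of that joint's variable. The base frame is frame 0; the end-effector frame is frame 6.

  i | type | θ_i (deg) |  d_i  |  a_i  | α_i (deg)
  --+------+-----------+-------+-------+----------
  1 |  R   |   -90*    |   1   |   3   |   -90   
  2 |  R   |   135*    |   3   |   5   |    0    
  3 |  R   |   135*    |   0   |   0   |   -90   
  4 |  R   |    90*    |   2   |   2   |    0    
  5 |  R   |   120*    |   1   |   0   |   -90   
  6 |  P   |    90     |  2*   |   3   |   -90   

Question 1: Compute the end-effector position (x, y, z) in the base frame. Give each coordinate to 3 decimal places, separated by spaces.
after link 1: o_1 = (0.0000, -3.0000, 1.0000)
after link 2: o_2 = (3.0000, 0.5355, -2.5355)
after link 3: o_3 = (3.0000, 0.5355, -2.5355)
after link 4: o_4 = (1.0000, -1.4645, -2.5355)
after link 5: o_5 = (1.0000, -2.4645, -2.5355)
after link 6: o_6 = (2.7321, 0.5355, -1.5355)

2.732 0.536 -1.536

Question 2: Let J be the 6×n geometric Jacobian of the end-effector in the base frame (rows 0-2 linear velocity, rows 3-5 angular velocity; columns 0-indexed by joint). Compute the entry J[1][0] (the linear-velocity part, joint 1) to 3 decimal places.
2.732

axis z_0 = ẑ; lever o_n−o_0 = (2.7321,0.5355,-1.5355)
cross product → J_v[:, 0] = (-0.5355,2.7321,0.0000)
J_ω[:, 0] = z_0
entry J[1][0] = 2.7321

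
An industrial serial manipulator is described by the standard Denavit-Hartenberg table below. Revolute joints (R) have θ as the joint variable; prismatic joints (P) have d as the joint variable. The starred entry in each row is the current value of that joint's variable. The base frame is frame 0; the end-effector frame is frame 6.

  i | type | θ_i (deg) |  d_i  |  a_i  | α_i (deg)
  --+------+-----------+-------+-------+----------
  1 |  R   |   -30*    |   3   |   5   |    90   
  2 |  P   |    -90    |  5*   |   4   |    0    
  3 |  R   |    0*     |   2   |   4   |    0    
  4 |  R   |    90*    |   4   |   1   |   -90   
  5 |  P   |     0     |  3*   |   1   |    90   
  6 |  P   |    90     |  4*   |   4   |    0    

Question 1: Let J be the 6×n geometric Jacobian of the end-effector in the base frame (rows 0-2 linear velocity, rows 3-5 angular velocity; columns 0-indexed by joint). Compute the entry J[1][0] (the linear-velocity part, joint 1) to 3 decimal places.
axis z_0 = ẑ; lever o_n−o_0 = (-1.4378,-16.4904,2.0000)
cross product → J_v[:, 0] = (16.4904,-1.4378,0.0000)
J_ω[:, 0] = z_0
entry J[1][0] = -1.4378

-1.438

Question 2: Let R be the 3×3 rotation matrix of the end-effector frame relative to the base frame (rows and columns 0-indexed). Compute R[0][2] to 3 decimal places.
-0.500

End-effector z-axis (col 2 of R) = (-0.5000,-0.8660,0.0000)
R[0][2] = -0.5000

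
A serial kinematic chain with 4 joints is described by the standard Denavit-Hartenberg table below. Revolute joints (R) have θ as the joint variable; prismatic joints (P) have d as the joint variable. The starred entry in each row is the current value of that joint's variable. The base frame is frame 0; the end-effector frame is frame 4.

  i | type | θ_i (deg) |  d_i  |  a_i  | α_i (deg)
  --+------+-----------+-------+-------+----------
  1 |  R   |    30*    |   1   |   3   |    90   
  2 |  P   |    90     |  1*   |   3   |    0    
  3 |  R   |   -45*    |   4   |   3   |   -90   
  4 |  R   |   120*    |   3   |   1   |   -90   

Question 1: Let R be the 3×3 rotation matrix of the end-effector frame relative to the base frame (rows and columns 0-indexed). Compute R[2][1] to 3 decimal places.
-0.707

End-effector y-axis (col 1 of R) = (0.6124,0.3536,-0.7071)
R[2][1] = -0.7071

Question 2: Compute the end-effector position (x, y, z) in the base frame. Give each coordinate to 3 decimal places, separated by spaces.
4.359 -2.257 7.889

after link 1: o_1 = (2.5981, 1.5000, 1.0000)
after link 2: o_2 = (3.0981, 0.6340, 4.0000)
after link 3: o_3 = (6.9352, -1.7695, 6.1213)
after link 4: o_4 = (4.3589, -2.2569, 7.8891)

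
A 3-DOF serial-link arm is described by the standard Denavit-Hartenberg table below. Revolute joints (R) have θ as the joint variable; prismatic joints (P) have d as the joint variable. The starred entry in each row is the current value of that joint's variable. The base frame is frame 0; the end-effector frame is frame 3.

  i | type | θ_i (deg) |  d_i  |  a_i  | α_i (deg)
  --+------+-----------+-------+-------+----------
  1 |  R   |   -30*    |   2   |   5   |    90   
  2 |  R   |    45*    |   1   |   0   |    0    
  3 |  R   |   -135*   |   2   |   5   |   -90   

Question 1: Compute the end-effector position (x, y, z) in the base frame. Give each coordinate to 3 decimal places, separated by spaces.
after link 1: o_1 = (4.3301, -2.5000, 2.0000)
after link 2: o_2 = (3.8301, -3.3660, 2.0000)
after link 3: o_3 = (2.8301, -5.0981, -3.0000)

2.830 -5.098 -3.000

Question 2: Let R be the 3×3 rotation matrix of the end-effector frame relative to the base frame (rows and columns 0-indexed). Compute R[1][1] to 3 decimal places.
End-effector y-axis (col 1 of R) = (0.5000,0.8660,-0.0000)
R[1][1] = 0.8660

0.866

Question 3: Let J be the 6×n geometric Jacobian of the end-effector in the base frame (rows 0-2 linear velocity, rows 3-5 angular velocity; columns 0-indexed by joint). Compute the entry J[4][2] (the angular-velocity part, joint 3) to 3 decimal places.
axis z_2 = (-0.5000,-0.8660,0.0000); lever o_n−o_2 = (-1.0000,-1.7321,-5.0000)
cross product → J_v[:, 2] = (4.3301,-2.5000,-0.0000)
J_ω[:, 2] = z_2
entry J[4][2] = -0.8660

-0.866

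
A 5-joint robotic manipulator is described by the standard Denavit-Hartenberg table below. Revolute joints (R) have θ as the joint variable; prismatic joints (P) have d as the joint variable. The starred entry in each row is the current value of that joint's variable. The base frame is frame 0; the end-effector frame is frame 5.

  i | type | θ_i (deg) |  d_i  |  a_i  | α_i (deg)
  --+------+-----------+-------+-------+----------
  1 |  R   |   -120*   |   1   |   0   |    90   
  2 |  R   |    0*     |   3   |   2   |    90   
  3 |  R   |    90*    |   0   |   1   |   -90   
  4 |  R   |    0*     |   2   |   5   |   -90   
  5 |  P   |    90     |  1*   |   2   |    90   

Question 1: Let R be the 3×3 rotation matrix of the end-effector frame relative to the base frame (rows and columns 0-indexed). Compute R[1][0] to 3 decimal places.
-0.866

End-effector x-axis (col 0 of R) = (-0.5000,-0.8660,0.0000)
R[1][0] = -0.8660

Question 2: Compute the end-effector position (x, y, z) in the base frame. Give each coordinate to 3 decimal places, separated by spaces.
-8.794 2.768 2.000

after link 1: o_1 = (0.0000, 0.0000, 1.0000)
after link 2: o_2 = (-3.5981, -0.2321, 1.0000)
after link 3: o_3 = (-4.4641, 0.2679, 1.0000)
after link 4: o_4 = (-7.7942, 4.5000, 1.0000)
after link 5: o_5 = (-8.7942, 2.7679, 2.0000)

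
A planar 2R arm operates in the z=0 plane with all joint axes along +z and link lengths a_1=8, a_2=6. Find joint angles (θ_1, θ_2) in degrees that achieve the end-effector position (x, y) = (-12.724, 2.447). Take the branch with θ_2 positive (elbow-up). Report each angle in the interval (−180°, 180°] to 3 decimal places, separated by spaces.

150.003 44.995

cos θ_2 = (167.8880−8²−6²)/(2·8·6) = 0.7072; θ_2 = 44.9952° (elbow-up)
β = atan2(2.4470,-12.7240) = 169.1141°; ψ = atan2(4.2423,12.2430) = 19.1115°
θ_1 = β − ψ = 150.0026°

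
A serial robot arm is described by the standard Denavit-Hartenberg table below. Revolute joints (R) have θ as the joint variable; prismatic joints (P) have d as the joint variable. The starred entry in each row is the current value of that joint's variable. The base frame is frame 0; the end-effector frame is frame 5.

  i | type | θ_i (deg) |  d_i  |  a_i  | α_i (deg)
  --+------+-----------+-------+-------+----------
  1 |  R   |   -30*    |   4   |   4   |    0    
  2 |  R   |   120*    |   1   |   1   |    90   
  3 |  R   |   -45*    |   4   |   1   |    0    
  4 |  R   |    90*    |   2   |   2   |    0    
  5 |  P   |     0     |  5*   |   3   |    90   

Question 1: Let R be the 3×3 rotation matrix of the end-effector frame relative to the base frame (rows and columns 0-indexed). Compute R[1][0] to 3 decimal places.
End-effector x-axis (col 0 of R) = (0.0000,0.7071,0.7071)
R[1][0] = 0.7071

0.707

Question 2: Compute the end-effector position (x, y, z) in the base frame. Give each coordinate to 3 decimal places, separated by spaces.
14.464 3.243 7.828

after link 1: o_1 = (3.4641, -2.0000, 4.0000)
after link 2: o_2 = (3.4641, -1.0000, 5.0000)
after link 3: o_3 = (7.4641, -0.2929, 4.2929)
after link 4: o_4 = (9.4641, 1.1213, 5.7071)
after link 5: o_5 = (14.4641, 3.2426, 7.8284)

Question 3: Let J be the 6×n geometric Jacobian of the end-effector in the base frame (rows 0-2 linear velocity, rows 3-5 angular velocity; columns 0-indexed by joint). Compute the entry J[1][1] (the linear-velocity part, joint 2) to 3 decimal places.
11.000

axis z_1 = (0.0000,0.0000,1.0000); lever o_n−o_1 = (11.0000,5.2426,3.8284)
cross product → J_v[:, 1] = (-5.2426,11.0000,0.0000)
J_ω[:, 1] = z_1
entry J[1][1] = 11.0000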